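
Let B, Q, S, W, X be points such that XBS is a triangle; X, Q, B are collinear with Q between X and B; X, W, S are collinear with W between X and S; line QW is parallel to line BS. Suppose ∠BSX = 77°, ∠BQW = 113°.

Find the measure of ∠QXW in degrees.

1. ∠QWX = 77°  [QW∥BS, corresponding at W]
2. ∠WQX = 67°  [linear pair at Q on XB]
3. ∠QXW = 36°  [△XQW]

∠QXW = 36°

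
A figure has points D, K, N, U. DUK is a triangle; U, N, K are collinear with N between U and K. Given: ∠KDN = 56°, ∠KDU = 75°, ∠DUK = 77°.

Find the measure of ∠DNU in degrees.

1. ∠DKU = 28°  [△DUK]
2. ∠DKN = 28°  [N on ray KU]
3. ∠DNK = 96°  [△DNK]
4. ∠DNU = 84°  [linear pair at N on UK]

∠DNU = 84°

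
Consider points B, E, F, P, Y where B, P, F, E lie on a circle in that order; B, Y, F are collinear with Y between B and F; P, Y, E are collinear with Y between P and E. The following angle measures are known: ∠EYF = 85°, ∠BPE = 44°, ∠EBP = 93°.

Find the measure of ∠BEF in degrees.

1. ∠BYE = 95°  [linear pair at Y on BF]
2. ∠BFE = 44°  [same arc BE]
3. ∠BEP = 43°  [△BPE]
4. ∠EBF = 42°  [△BYE]
5. ∠BEF = 94°  [△BFE]

∠BEF = 94°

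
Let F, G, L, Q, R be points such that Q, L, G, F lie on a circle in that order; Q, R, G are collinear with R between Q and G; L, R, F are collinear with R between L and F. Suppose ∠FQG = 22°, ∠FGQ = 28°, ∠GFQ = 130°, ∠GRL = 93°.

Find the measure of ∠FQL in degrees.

1. ∠FLQ = 28°  [same arc QF]
2. ∠FRQ = 93°  [vertical angles at R]
3. ∠LFQ = 65°  [△QRF]
4. ∠FQL = 87°  [△QLF]

∠FQL = 87°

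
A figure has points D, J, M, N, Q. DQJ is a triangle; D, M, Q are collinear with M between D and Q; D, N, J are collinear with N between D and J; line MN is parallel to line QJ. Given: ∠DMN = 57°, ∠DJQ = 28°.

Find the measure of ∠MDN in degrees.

∠MDN = 95°

1. ∠DQJ = 57°  [MN∥QJ, corresponding at M]
2. ∠JDQ = 95°  [△DQJ]
3. ∠MDN = 95°  [M on DQ, N on DJ]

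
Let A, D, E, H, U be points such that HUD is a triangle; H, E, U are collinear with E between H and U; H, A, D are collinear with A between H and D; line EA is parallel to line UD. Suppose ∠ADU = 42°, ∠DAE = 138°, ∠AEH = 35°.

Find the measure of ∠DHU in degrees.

1. ∠HDU = 42°  [A on ray DH]
2. ∠DUH = 35°  [EA∥UD, corresponding at E]
3. ∠DHU = 103°  [△HUD]

∠DHU = 103°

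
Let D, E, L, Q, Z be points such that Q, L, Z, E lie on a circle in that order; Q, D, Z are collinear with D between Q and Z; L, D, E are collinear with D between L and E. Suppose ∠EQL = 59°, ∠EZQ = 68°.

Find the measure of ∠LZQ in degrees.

1. ∠ELQ = 68°  [same arc QE]
2. ∠LEQ = 53°  [△QLE]
3. ∠LZQ = 53°  [same arc QL]

∠LZQ = 53°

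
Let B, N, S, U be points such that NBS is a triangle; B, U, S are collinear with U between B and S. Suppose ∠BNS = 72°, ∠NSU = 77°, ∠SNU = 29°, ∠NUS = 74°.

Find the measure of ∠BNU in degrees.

1. ∠BSN = 77°  [U on ray SB]
2. ∠BUN = 106°  [linear pair at U on BS]
3. ∠NBS = 31°  [△NBS]
4. ∠NBU = 31°  [U on ray BS]
5. ∠BNU = 43°  [△NBU]

∠BNU = 43°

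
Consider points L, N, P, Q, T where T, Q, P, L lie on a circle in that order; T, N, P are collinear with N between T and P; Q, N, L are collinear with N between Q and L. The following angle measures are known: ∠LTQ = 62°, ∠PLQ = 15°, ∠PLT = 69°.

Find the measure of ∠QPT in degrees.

∠QPT = 54°

1. ∠PTQ = 15°  [same arc QP]
2. ∠PQT = 111°  [cyclic TQPL, opposite ∠Q+∠L]
3. ∠QPT = 54°  [△TQP]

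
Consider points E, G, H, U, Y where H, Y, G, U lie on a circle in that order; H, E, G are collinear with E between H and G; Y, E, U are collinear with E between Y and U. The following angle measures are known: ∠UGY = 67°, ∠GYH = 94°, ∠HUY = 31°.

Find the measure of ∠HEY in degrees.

∠HEY = 89°

1. ∠UHY = 113°  [cyclic HYGU, opposite ∠H+∠G]
2. ∠HGY = 31°  [same arc HY]
3. ∠HYU = 36°  [△HYU]
4. ∠GHY = 55°  [△HYG]
5. ∠HEY = 89°  [△HEY]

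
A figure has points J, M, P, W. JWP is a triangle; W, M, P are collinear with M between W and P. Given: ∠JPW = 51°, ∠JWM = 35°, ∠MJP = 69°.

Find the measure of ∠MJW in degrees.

1. ∠JPM = 51°  [M on ray PW]
2. ∠JMP = 60°  [△JMP]
3. ∠JMW = 120°  [linear pair at M on WP]
4. ∠MJW = 25°  [△JWM]

∠MJW = 25°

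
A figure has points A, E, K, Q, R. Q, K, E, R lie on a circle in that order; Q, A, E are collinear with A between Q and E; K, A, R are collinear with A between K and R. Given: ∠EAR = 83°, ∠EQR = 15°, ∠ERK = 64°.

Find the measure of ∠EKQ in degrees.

1. ∠QER = 33°  [△EAR]
2. ∠ERQ = 132°  [△QER]
3. ∠EKQ = 48°  [cyclic QKER, opposite ∠K+∠R]

∠EKQ = 48°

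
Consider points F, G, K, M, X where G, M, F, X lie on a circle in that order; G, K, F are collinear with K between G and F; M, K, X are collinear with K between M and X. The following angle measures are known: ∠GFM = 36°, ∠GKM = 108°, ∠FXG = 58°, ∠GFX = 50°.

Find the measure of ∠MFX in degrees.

1. ∠FKX = 108°  [vertical angles at K]
2. ∠FKM = 72°  [linear pair at K on GF]
3. ∠FXM = 22°  [△FKX]
4. ∠FMX = 72°  [△MKF]
5. ∠MFX = 86°  [△MFX]

∠MFX = 86°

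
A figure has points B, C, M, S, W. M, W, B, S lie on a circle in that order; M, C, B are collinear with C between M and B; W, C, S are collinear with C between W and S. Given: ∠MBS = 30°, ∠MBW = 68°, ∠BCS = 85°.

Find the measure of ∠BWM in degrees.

1. ∠MWS = 30°  [same arc MS]
2. ∠MCW = 85°  [vertical angles at C]
3. ∠BMW = 65°  [△MCW]
4. ∠BWM = 47°  [△MWB]

∠BWM = 47°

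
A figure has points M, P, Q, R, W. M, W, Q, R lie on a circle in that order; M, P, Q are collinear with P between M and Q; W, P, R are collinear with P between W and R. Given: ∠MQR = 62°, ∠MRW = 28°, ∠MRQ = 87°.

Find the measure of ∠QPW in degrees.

∠QPW = 121°

1. ∠QMR = 31°  [△MQR]
2. ∠MQW = 28°  [same arc MW]
3. ∠QWR = 31°  [same arc QR]
4. ∠QPW = 121°  [△WPQ]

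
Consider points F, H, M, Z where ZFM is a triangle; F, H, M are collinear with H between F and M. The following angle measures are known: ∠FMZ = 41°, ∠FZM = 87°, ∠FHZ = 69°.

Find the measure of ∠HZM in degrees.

1. ∠HMZ = 41°  [H on ray MF]
2. ∠MHZ = 111°  [linear pair at H on FM]
3. ∠HZM = 28°  [△ZHM]

∠HZM = 28°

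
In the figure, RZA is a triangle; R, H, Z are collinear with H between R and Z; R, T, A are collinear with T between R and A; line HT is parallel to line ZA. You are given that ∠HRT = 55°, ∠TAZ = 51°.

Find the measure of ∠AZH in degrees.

∠AZH = 74°

1. ∠ARZ = 55°  [H on RZ, T on RA]
2. ∠RAZ = 51°  [T on ray AR]
3. ∠AZR = 74°  [△RZA]
4. ∠AZH = 74°  [H on ray ZR]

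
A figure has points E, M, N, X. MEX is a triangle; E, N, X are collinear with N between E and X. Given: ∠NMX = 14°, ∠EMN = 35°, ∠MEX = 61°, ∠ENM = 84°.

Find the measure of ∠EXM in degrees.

∠EXM = 70°

1. ∠MNX = 96°  [linear pair at N on EX]
2. ∠MXN = 70°  [△MNX]
3. ∠EXM = 70°  [N on ray XE]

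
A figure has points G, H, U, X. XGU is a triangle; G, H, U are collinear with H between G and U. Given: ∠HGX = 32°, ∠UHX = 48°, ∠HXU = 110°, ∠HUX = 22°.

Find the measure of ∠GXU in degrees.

∠GXU = 126°

1. ∠UGX = 32°  [H on ray GU]
2. ∠GUX = 22°  [H on ray UG]
3. ∠GXU = 126°  [△XGU]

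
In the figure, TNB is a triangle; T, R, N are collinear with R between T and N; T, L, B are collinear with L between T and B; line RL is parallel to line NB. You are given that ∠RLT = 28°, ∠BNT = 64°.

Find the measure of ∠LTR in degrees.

∠LTR = 88°

1. ∠NBT = 28°  [RL∥NB, corresponding at L]
2. ∠BTN = 88°  [△TNB]
3. ∠LTR = 88°  [R on TN, L on TB]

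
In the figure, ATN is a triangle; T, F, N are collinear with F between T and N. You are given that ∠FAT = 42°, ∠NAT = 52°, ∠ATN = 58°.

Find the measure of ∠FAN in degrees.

∠FAN = 10°

1. ∠ANT = 70°  [△ATN]
2. ∠ATF = 58°  [F on ray TN]
3. ∠ANF = 70°  [F on ray NT]
4. ∠AFT = 80°  [△ATF]
5. ∠AFN = 100°  [linear pair at F on TN]
6. ∠FAN = 10°  [△AFN]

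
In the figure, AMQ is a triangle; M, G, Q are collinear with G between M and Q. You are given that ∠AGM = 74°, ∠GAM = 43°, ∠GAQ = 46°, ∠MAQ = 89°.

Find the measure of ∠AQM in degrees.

1. ∠AGQ = 106°  [linear pair at G on MQ]
2. ∠AQG = 28°  [△AGQ]
3. ∠AQM = 28°  [G on ray QM]

∠AQM = 28°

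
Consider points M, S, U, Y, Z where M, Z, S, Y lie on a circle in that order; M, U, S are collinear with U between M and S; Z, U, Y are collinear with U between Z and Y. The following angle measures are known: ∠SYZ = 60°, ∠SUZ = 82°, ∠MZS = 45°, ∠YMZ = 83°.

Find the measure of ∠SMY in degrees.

∠SMY = 23°

1. ∠SMZ = 60°  [same arc ZS]
2. ∠MUY = 82°  [vertical angles at U]
3. ∠MSZ = 75°  [△MZS]
4. ∠MYZ = 75°  [same arc MZ]
5. ∠SMY = 23°  [△MUY]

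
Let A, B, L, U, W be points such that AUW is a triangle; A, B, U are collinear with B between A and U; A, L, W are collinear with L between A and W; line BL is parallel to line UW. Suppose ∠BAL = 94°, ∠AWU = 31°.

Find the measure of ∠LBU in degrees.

∠LBU = 125°

1. ∠UAW = 94°  [B on AU, L on AW]
2. ∠AUW = 55°  [△AUW]
3. ∠ABL = 55°  [BL∥UW, corresponding at B]
4. ∠LBU = 125°  [linear pair at B on AU]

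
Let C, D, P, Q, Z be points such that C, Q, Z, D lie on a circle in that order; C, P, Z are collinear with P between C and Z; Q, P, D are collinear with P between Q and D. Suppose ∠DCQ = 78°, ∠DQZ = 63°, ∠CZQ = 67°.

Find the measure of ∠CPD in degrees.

∠CPD = 50°

1. ∠DCZ = 63°  [same arc ZD]
2. ∠CDQ = 67°  [same arc CQ]
3. ∠CPD = 50°  [△CPD]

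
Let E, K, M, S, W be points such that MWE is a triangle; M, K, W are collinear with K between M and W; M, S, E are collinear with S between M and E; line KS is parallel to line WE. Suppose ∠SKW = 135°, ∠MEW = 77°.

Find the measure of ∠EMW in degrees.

1. ∠MKS = 45°  [linear pair at K on MW]
2. ∠KSM = 77°  [KS∥WE, corresponding at S]
3. ∠KMS = 58°  [△MKS]
4. ∠EMW = 58°  [K on MW, S on ME]

∠EMW = 58°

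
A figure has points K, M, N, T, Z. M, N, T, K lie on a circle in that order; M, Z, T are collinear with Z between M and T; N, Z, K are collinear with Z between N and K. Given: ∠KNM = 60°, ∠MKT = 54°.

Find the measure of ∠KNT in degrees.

∠KNT = 66°

1. ∠KTM = 60°  [same arc MK]
2. ∠KMT = 66°  [△MTK]
3. ∠KNT = 66°  [same arc TK]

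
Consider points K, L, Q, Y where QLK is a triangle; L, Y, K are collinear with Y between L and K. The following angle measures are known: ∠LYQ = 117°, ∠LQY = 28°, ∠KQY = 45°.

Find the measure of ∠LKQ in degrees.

∠LKQ = 72°

1. ∠KYQ = 63°  [linear pair at Y on LK]
2. ∠QKY = 72°  [△QYK]
3. ∠LKQ = 72°  [Y on ray KL]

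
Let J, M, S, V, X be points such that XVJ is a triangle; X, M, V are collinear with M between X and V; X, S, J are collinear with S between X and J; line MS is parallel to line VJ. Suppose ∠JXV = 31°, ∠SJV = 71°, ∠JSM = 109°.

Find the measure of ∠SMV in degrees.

∠SMV = 102°

1. ∠MXS = 31°  [M on XV, S on XJ]
2. ∠MSX = 71°  [linear pair at S on XJ]
3. ∠SMX = 78°  [△XMS]
4. ∠SMV = 102°  [linear pair at M on XV]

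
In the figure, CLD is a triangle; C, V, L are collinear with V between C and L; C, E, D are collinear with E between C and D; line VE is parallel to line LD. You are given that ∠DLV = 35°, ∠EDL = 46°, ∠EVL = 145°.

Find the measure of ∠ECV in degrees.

1. ∠CDL = 46°  [E on ray DC]
2. ∠CVE = 35°  [linear pair at V on CL]
3. ∠CEV = 46°  [VE∥LD, corresponding at E]
4. ∠ECV = 99°  [△CVE]

∠ECV = 99°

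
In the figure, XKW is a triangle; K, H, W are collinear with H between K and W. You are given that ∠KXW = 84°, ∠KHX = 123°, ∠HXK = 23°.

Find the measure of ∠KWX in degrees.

1. ∠HKX = 34°  [△XKH]
2. ∠WKX = 34°  [H on ray KW]
3. ∠KWX = 62°  [△XKW]

∠KWX = 62°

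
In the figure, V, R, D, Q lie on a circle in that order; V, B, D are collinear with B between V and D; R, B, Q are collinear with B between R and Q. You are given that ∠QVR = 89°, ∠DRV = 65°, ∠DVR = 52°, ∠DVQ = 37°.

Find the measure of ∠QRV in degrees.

∠QRV = 28°

1. ∠DQV = 115°  [cyclic VRDQ, opposite ∠R+∠Q]
2. ∠QDV = 28°  [△VDQ]
3. ∠QRV = 28°  [same arc VQ]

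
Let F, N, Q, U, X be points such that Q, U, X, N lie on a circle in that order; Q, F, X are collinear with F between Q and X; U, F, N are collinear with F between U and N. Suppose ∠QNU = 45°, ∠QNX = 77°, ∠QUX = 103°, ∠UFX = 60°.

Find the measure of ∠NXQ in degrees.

∠NXQ = 28°

1. ∠QXU = 45°  [same arc QU]
2. ∠UQX = 32°  [△QUX]
3. ∠NFQ = 60°  [vertical angles at F]
4. ∠UNX = 32°  [same arc UX]
5. ∠NFX = 120°  [linear pair at F on QX]
6. ∠NXQ = 28°  [△XFN]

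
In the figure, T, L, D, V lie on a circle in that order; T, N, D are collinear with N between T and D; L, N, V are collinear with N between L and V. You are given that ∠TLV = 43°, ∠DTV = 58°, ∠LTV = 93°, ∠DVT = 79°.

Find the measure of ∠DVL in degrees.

1. ∠DLV = 58°  [same arc DV]
2. ∠LDV = 87°  [cyclic TLDV, opposite ∠T+∠D]
3. ∠DVL = 35°  [△LDV]

∠DVL = 35°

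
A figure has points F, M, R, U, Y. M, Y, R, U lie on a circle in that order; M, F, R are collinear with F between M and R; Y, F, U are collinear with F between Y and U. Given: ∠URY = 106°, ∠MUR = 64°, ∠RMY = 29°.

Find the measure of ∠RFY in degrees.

∠RFY = 100°

1. ∠MYR = 116°  [cyclic MYRU, opposite ∠Y+∠U]
2. ∠RUY = 29°  [same arc YR]
3. ∠MRY = 35°  [△MYR]
4. ∠RYU = 45°  [△YRU]
5. ∠RFY = 100°  [△YFR]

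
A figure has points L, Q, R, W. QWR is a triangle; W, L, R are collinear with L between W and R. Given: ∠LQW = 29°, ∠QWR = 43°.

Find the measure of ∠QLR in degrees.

∠QLR = 72°

1. ∠LWQ = 43°  [L on ray WR]
2. ∠QLW = 108°  [△QWL]
3. ∠QLR = 72°  [linear pair at L on WR]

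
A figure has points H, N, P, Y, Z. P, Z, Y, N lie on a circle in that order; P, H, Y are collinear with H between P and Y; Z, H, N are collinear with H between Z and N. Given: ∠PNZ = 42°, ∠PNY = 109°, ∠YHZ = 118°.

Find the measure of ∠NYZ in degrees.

∠NYZ = 93°

1. ∠PYZ = 42°  [same arc PZ]
2. ∠PZY = 71°  [cyclic PZYN, opposite ∠Z+∠N]
3. ∠NZY = 20°  [△ZHY]
4. ∠YPZ = 67°  [△PZY]
5. ∠YNZ = 67°  [same arc ZY]
6. ∠NYZ = 93°  [△ZYN]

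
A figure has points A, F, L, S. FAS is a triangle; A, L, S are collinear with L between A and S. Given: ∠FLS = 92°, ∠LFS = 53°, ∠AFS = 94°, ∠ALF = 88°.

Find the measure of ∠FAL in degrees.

1. ∠FSL = 35°  [△FLS]
2. ∠ASF = 35°  [L on ray SA]
3. ∠FAS = 51°  [△FAS]
4. ∠FAL = 51°  [L on ray AS]

∠FAL = 51°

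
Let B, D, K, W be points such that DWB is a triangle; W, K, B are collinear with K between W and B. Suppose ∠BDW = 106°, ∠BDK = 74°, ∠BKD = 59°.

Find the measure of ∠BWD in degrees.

∠BWD = 27°

1. ∠DBK = 47°  [△DKB]
2. ∠DBW = 47°  [K on ray BW]
3. ∠BWD = 27°  [△DWB]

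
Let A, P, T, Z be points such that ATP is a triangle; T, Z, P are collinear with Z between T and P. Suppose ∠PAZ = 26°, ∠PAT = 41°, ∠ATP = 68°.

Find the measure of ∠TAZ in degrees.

∠TAZ = 15°

1. ∠APT = 71°  [△ATP]
2. ∠ATZ = 68°  [Z on ray TP]
3. ∠APZ = 71°  [Z on ray PT]
4. ∠AZP = 83°  [△AZP]
5. ∠AZT = 97°  [linear pair at Z on TP]
6. ∠TAZ = 15°  [△ATZ]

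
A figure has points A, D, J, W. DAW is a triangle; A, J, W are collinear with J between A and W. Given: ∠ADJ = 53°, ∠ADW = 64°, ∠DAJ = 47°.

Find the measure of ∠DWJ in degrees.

∠DWJ = 69°

1. ∠DAW = 47°  [J on ray AW]
2. ∠AWD = 69°  [△DAW]
3. ∠DWJ = 69°  [J on ray WA]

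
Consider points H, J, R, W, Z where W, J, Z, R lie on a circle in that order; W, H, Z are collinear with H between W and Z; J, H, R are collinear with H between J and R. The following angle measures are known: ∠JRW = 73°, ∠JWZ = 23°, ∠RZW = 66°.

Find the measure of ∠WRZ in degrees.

∠WRZ = 96°

1. ∠JZW = 73°  [same arc WJ]
2. ∠WJZ = 84°  [△WJZ]
3. ∠WRZ = 96°  [cyclic WJZR, opposite ∠J+∠R]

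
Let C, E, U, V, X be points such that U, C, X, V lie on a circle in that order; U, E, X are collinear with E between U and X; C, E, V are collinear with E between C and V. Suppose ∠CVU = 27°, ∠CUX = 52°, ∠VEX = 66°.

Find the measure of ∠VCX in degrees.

∠VCX = 39°

1. ∠CXU = 27°  [same arc UC]
2. ∠CEU = 66°  [vertical angles at E]
3. ∠CEX = 114°  [linear pair at E on UX]
4. ∠VCX = 39°  [△CEX]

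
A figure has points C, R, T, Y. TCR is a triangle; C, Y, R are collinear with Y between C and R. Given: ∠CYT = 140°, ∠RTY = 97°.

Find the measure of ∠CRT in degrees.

1. ∠RYT = 40°  [linear pair at Y on CR]
2. ∠TRY = 43°  [△TYR]
3. ∠CRT = 43°  [Y on ray RC]

∠CRT = 43°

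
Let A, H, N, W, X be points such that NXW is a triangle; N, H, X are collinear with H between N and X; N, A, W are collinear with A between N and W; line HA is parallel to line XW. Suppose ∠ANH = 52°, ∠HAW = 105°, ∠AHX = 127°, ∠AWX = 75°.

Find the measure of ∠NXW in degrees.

∠NXW = 53°

1. ∠WNX = 52°  [H on NX, A on NW]
2. ∠NWX = 75°  [A on ray WN]
3. ∠NXW = 53°  [△NXW]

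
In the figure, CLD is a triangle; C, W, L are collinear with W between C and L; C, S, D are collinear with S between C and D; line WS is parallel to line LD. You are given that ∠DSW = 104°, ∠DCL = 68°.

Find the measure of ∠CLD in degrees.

∠CLD = 36°

1. ∠CSW = 76°  [linear pair at S on CD]
2. ∠SCW = 68°  [W on CL, S on CD]
3. ∠CWS = 36°  [△CWS]
4. ∠CLD = 36°  [WS∥LD, corresponding at W]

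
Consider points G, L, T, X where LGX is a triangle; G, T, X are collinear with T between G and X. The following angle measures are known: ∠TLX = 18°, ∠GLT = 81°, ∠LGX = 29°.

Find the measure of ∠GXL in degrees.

∠GXL = 52°

1. ∠LGT = 29°  [T on ray GX]
2. ∠GTL = 70°  [△LGT]
3. ∠LTX = 110°  [linear pair at T on GX]
4. ∠LXT = 52°  [△LTX]
5. ∠GXL = 52°  [T on ray XG]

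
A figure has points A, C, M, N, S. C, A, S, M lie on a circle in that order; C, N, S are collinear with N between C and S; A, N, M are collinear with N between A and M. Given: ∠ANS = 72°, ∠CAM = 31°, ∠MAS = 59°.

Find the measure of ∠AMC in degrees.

∠AMC = 49°

1. ∠CNM = 72°  [vertical angles at N]
2. ∠MCS = 59°  [same arc SM]
3. ∠AMC = 49°  [△CNM]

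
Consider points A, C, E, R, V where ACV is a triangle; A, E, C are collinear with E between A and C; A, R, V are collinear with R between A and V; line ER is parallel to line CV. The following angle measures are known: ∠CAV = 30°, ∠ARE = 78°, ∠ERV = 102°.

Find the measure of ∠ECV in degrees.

∠ECV = 72°

1. ∠EAR = 30°  [E on AC, R on AV]
2. ∠AER = 72°  [△AER]
3. ∠CER = 108°  [linear pair at E on AC]
4. ∠ECV = 72°  [ER∥CV, co-interior at C–E]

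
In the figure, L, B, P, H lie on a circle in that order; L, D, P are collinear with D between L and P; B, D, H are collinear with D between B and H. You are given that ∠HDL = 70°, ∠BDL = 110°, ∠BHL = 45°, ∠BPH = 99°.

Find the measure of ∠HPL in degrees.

∠HPL = 54°

1. ∠BLH = 81°  [cyclic LBPH, opposite ∠L+∠P]
2. ∠HBL = 54°  [△LBH]
3. ∠HPL = 54°  [same arc LH]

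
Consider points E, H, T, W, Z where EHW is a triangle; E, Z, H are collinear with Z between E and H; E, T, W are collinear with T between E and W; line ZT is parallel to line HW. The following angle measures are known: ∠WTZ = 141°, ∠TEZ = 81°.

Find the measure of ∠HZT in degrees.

∠HZT = 120°

1. ∠ETZ = 39°  [linear pair at T on EW]
2. ∠EZT = 60°  [△EZT]
3. ∠HZT = 120°  [linear pair at Z on EH]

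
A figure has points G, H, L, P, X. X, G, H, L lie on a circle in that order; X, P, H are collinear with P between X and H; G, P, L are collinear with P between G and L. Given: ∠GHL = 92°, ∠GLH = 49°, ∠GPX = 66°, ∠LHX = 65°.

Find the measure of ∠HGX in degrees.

∠HGX = 104°

1. ∠HGL = 39°  [△GHL]
2. ∠GXH = 49°  [same arc GH]
3. ∠GPH = 114°  [linear pair at P on XH]
4. ∠GHX = 27°  [△GPH]
5. ∠HGX = 104°  [△XGH]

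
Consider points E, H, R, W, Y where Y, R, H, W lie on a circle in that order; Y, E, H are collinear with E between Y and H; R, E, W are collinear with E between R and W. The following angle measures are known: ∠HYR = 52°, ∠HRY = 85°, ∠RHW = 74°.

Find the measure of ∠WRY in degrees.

∠WRY = 31°

1. ∠RHY = 43°  [△YRH]
2. ∠RYW = 106°  [cyclic YRHW, opposite ∠Y+∠H]
3. ∠RWY = 43°  [same arc YR]
4. ∠WRY = 31°  [△YRW]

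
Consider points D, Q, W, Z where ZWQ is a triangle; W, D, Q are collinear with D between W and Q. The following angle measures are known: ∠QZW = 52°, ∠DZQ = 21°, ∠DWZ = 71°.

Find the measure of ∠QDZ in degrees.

1. ∠QWZ = 71°  [D on ray WQ]
2. ∠WQZ = 57°  [△ZWQ]
3. ∠DQZ = 57°  [D on ray QW]
4. ∠QDZ = 102°  [△ZDQ]

∠QDZ = 102°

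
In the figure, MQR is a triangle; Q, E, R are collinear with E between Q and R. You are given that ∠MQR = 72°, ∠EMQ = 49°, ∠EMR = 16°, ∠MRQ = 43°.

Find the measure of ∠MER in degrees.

∠MER = 121°

1. ∠EQM = 72°  [E on ray QR]
2. ∠MEQ = 59°  [△MQE]
3. ∠MER = 121°  [linear pair at E on QR]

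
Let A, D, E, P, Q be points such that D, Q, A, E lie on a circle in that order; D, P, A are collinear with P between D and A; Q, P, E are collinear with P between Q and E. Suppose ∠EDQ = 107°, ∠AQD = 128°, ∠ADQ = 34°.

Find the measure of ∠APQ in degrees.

∠APQ = 89°

1. ∠EAQ = 73°  [cyclic DQAE, opposite ∠D+∠A]
2. ∠DAQ = 18°  [△DQA]
3. ∠AEQ = 34°  [same arc QA]
4. ∠AQE = 73°  [△QAE]
5. ∠APQ = 89°  [△QPA]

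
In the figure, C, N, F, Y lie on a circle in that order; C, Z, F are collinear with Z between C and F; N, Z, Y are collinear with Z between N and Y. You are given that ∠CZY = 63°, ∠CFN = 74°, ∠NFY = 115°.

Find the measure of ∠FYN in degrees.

∠FYN = 22°

1. ∠FZN = 63°  [vertical angles at Z]
2. ∠FNY = 43°  [△NZF]
3. ∠FYN = 22°  [△NFY]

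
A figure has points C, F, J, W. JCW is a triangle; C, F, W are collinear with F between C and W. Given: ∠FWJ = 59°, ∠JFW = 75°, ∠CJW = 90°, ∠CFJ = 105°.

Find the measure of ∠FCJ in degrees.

1. ∠CWJ = 59°  [F on ray WC]
2. ∠JCW = 31°  [△JCW]
3. ∠FCJ = 31°  [F on ray CW]

∠FCJ = 31°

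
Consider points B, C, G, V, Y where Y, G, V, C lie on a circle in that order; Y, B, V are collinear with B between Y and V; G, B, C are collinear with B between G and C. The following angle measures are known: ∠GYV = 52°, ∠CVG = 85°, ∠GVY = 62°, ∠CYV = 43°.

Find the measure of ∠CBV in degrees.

∠CBV = 105°

1. ∠GCY = 62°  [same arc YG]
2. ∠CBY = 75°  [△YBC]
3. ∠CBV = 105°  [linear pair at B on YV]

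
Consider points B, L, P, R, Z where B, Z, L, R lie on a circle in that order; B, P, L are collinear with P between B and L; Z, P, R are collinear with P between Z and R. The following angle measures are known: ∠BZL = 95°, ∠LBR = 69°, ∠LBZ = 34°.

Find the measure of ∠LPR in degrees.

∠LPR = 120°

1. ∠BRL = 85°  [cyclic BZLR, opposite ∠Z+∠R]
2. ∠BLR = 26°  [△BLR]
3. ∠LRZ = 34°  [same arc ZL]
4. ∠LPR = 120°  [△LPR]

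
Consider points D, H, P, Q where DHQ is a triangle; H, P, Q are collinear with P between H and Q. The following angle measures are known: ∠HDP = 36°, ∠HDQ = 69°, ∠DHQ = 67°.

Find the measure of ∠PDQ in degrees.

1. ∠DQH = 44°  [△DHQ]
2. ∠DHP = 67°  [P on ray HQ]
3. ∠DQP = 44°  [P on ray QH]
4. ∠DPH = 77°  [△DHP]
5. ∠DPQ = 103°  [linear pair at P on HQ]
6. ∠PDQ = 33°  [△DPQ]

∠PDQ = 33°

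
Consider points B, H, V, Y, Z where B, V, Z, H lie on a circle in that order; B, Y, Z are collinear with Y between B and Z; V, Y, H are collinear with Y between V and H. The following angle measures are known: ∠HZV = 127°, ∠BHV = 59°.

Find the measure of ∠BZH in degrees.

∠BZH = 68°

1. ∠HBV = 53°  [cyclic BVZH, opposite ∠B+∠Z]
2. ∠BVH = 68°  [△BVH]
3. ∠BZH = 68°  [same arc BH]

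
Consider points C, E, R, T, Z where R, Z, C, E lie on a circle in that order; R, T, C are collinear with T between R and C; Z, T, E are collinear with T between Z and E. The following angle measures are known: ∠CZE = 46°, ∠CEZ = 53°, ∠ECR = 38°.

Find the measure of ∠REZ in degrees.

∠REZ = 43°

1. ∠ECZ = 81°  [△ZCE]
2. ∠EZR = 38°  [same arc RE]
3. ∠ERZ = 99°  [cyclic RZCE, opposite ∠R+∠C]
4. ∠REZ = 43°  [△RZE]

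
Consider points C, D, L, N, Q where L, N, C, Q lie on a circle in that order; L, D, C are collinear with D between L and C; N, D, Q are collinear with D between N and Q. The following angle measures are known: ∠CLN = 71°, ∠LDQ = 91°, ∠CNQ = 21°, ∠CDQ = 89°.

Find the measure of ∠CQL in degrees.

1. ∠CQN = 71°  [same arc NC]
2. ∠CLQ = 21°  [same arc CQ]
3. ∠LCQ = 20°  [△CDQ]
4. ∠CQL = 139°  [△LCQ]

∠CQL = 139°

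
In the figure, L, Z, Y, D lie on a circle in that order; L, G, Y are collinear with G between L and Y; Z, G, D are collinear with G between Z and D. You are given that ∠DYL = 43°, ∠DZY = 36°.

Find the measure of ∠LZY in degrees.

∠LZY = 79°

1. ∠DLY = 36°  [same arc YD]
2. ∠LDY = 101°  [△LYD]
3. ∠LZY = 79°  [cyclic LZYD, opposite ∠Z+∠D]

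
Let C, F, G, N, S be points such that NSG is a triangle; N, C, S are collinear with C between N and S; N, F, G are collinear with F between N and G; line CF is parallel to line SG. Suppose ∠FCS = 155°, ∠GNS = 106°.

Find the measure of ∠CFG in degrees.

1. ∠FCN = 25°  [linear pair at C on NS]
2. ∠CNF = 106°  [C on NS, F on NG]
3. ∠CFN = 49°  [△NCF]
4. ∠CFG = 131°  [linear pair at F on NG]

∠CFG = 131°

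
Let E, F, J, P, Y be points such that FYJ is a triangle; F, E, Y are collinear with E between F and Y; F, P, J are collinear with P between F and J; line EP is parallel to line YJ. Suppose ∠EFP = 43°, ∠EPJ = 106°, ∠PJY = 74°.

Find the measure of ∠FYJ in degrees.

∠FYJ = 63°

1. ∠JFY = 43°  [E on FY, P on FJ]
2. ∠FJY = 74°  [P on ray JF]
3. ∠FYJ = 63°  [△FYJ]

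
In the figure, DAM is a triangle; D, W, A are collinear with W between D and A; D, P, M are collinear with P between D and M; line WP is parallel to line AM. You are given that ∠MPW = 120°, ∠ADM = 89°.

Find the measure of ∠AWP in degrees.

1. ∠DPW = 60°  [linear pair at P on DM]
2. ∠PDW = 89°  [W on DA, P on DM]
3. ∠DWP = 31°  [△DWP]
4. ∠AWP = 149°  [linear pair at W on DA]

∠AWP = 149°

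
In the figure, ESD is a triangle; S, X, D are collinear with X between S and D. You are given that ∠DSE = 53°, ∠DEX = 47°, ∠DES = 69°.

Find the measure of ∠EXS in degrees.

∠EXS = 105°

1. ∠EDS = 58°  [△ESD]
2. ∠EDX = 58°  [X on ray DS]
3. ∠DXE = 75°  [△EXD]
4. ∠EXS = 105°  [linear pair at X on SD]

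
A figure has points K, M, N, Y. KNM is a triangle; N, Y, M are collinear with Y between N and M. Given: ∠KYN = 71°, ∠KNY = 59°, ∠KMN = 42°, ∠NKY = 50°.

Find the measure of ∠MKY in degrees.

∠MKY = 29°

1. ∠KYM = 109°  [linear pair at Y on NM]
2. ∠KMY = 42°  [Y on ray MN]
3. ∠MKY = 29°  [△KYM]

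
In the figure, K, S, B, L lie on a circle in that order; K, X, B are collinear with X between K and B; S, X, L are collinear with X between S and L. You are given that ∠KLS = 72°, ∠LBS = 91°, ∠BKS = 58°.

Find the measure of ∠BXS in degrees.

1. ∠KBS = 72°  [same arc KS]
2. ∠BLS = 58°  [same arc SB]
3. ∠BSL = 31°  [△SBL]
4. ∠BXS = 77°  [△SXB]

∠BXS = 77°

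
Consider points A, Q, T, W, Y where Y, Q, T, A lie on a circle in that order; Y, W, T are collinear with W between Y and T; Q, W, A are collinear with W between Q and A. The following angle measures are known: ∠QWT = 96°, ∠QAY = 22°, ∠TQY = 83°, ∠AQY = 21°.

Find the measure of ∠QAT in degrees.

1. ∠QTY = 22°  [same arc YQ]
2. ∠QYT = 75°  [△YQT]
3. ∠QAT = 75°  [same arc QT]

∠QAT = 75°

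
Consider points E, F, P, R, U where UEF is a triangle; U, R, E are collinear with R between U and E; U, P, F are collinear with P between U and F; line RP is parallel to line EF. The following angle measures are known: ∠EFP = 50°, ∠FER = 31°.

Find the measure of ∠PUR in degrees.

1. ∠EFU = 50°  [P on ray FU]
2. ∠FEU = 31°  [R on ray EU]
3. ∠EUF = 99°  [△UEF]
4. ∠PUR = 99°  [R on UE, P on UF]

∠PUR = 99°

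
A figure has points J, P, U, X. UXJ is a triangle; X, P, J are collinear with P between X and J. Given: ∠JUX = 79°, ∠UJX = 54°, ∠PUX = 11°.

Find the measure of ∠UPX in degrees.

1. ∠JXU = 47°  [△UXJ]
2. ∠PXU = 47°  [P on ray XJ]
3. ∠UPX = 122°  [△UXP]

∠UPX = 122°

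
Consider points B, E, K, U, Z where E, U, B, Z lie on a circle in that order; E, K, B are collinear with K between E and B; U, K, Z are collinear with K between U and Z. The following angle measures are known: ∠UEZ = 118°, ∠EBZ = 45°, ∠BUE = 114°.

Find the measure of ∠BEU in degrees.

∠BEU = 49°

1. ∠EUZ = 45°  [same arc EZ]
2. ∠EZU = 17°  [△EUZ]
3. ∠EBU = 17°  [same arc EU]
4. ∠BEU = 49°  [△EUB]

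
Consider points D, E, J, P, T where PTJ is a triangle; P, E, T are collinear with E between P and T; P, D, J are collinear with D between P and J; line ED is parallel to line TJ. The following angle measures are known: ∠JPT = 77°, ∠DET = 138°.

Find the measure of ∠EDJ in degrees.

∠EDJ = 119°

1. ∠DPE = 77°  [E on PT, D on PJ]
2. ∠DEP = 42°  [linear pair at E on PT]
3. ∠EDP = 61°  [△PED]
4. ∠EDJ = 119°  [linear pair at D on PJ]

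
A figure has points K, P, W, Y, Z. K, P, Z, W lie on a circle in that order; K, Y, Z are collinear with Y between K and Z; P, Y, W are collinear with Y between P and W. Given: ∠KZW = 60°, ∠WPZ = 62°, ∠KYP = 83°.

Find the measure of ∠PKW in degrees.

1. ∠KPW = 60°  [same arc KW]
2. ∠WKZ = 62°  [same arc ZW]
3. ∠WYZ = 83°  [vertical angles at Y]
4. ∠KYW = 97°  [linear pair at Y on KZ]
5. ∠KWP = 21°  [△KYW]
6. ∠PKW = 99°  [△KPW]

∠PKW = 99°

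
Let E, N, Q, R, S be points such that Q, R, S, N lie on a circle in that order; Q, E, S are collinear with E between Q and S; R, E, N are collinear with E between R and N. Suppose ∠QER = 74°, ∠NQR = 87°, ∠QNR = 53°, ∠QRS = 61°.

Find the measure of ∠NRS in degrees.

1. ∠RES = 106°  [linear pair at E on QS]
2. ∠QSR = 53°  [same arc QR]
3. ∠NRS = 21°  [△RES]

∠NRS = 21°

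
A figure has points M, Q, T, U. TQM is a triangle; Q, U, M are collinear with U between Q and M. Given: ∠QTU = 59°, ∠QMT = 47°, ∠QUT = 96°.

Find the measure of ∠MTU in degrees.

1. ∠TMU = 47°  [U on ray MQ]
2. ∠MUT = 84°  [linear pair at U on QM]
3. ∠MTU = 49°  [△TUM]

∠MTU = 49°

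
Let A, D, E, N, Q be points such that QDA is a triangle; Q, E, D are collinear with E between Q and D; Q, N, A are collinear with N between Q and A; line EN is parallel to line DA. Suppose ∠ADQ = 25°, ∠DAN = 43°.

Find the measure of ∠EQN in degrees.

1. ∠DAQ = 43°  [N on ray AQ]
2. ∠AQD = 112°  [△QDA]
3. ∠EQN = 112°  [E on QD, N on QA]

∠EQN = 112°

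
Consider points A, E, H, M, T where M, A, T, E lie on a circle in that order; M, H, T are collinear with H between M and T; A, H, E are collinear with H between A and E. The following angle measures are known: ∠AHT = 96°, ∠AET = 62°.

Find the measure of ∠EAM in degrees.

1. ∠AHM = 84°  [linear pair at H on MT]
2. ∠AMT = 62°  [same arc AT]
3. ∠EAM = 34°  [△MHA]

∠EAM = 34°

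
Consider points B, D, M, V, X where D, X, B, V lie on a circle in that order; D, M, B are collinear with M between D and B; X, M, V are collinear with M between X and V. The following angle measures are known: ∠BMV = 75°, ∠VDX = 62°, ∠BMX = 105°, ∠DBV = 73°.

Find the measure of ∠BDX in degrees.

∠BDX = 32°

1. ∠DMX = 75°  [vertical angles at M]
2. ∠DXV = 73°  [same arc DV]
3. ∠BDX = 32°  [△DMX]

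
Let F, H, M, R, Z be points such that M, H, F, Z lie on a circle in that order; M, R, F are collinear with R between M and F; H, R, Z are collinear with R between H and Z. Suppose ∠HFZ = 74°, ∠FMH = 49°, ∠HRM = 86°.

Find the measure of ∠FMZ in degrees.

1. ∠HMZ = 106°  [cyclic MHFZ, opposite ∠M+∠F]
2. ∠MHZ = 45°  [△MRH]
3. ∠FRZ = 86°  [vertical angles at R]
4. ∠HZM = 29°  [△MHZ]
5. ∠MRZ = 94°  [linear pair at R on MF]
6. ∠FMZ = 57°  [△MRZ]

∠FMZ = 57°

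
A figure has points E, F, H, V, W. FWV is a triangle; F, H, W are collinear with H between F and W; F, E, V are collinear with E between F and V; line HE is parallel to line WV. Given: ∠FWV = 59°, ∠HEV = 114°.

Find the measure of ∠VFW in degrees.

∠VFW = 55°

1. ∠EHF = 59°  [HE∥WV, corresponding at H]
2. ∠FEH = 66°  [linear pair at E on FV]
3. ∠EFH = 55°  [△FHE]
4. ∠VFW = 55°  [H on FW, E on FV]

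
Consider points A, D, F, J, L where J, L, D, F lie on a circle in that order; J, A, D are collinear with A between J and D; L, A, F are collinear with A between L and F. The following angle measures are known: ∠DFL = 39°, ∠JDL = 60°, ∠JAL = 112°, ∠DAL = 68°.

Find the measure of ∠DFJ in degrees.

∠DFJ = 99°

1. ∠DJL = 39°  [same arc LD]
2. ∠DLJ = 81°  [△JLD]
3. ∠DFJ = 99°  [cyclic JLDF, opposite ∠L+∠F]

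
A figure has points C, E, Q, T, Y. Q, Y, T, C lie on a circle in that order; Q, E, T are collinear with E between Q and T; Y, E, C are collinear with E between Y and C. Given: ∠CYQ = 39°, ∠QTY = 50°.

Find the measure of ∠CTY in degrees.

1. ∠QCY = 50°  [same arc QY]
2. ∠CQY = 91°  [△QYC]
3. ∠CTY = 89°  [cyclic QYTC, opposite ∠Q+∠T]

∠CTY = 89°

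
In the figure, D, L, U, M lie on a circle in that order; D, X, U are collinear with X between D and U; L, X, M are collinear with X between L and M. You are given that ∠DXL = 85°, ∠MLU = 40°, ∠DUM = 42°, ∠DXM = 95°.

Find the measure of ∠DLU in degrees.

1. ∠MDU = 40°  [same arc UM]
2. ∠DMU = 98°  [△DUM]
3. ∠DLU = 82°  [cyclic DLUM, opposite ∠L+∠M]

∠DLU = 82°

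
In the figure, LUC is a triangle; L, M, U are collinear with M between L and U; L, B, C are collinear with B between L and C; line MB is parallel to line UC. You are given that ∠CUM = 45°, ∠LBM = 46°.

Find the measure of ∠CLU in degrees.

1. ∠CUL = 45°  [M on ray UL]
2. ∠LCU = 46°  [MB∥UC, corresponding at B]
3. ∠CLU = 89°  [△LUC]

∠CLU = 89°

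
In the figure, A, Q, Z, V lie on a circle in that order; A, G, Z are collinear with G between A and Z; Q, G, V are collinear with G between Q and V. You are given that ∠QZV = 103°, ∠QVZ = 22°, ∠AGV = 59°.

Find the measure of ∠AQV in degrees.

1. ∠QAZ = 22°  [same arc QZ]
2. ∠QGZ = 59°  [vertical angles at G]
3. ∠AGQ = 121°  [linear pair at G on AZ]
4. ∠AQV = 37°  [△AGQ]

∠AQV = 37°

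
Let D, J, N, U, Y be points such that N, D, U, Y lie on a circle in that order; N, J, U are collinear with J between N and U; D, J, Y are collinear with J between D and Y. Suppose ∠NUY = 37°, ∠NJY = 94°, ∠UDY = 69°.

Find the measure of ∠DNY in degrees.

1. ∠NDY = 37°  [same arc NY]
2. ∠UNY = 69°  [same arc UY]
3. ∠DYN = 17°  [△NJY]
4. ∠DNY = 126°  [△NDY]

∠DNY = 126°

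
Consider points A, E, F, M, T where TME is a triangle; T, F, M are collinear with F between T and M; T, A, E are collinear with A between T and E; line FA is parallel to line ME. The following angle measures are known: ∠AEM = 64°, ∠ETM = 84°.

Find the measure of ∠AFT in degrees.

∠AFT = 32°

1. ∠MET = 64°  [A on ray ET]
2. ∠EMT = 32°  [△TME]
3. ∠AFT = 32°  [FA∥ME, corresponding at F]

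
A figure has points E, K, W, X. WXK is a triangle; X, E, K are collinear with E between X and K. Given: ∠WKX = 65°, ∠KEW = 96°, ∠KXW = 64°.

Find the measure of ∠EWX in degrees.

∠EWX = 32°

1. ∠WEX = 84°  [linear pair at E on XK]
2. ∠EXW = 64°  [E on ray XK]
3. ∠EWX = 32°  [△WXE]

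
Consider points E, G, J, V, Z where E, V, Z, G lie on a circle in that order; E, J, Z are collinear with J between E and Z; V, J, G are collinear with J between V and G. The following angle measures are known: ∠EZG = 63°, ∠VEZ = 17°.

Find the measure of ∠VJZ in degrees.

1. ∠EVG = 63°  [same arc EG]
2. ∠EJV = 100°  [△EJV]
3. ∠VJZ = 80°  [linear pair at J on EZ]

∠VJZ = 80°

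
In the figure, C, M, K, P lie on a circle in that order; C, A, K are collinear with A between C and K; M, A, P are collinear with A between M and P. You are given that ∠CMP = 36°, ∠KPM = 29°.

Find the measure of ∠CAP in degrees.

1. ∠CKP = 36°  [same arc CP]
2. ∠KAP = 115°  [△KAP]
3. ∠CAP = 65°  [linear pair at A on CK]

∠CAP = 65°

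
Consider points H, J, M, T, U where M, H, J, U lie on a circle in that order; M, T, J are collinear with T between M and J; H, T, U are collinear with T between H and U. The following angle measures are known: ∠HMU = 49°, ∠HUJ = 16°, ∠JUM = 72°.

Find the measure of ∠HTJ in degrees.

∠HTJ = 91°

1. ∠HJU = 131°  [cyclic MHJU, opposite ∠M+∠J]
2. ∠HMJ = 16°  [same arc HJ]
3. ∠JHU = 33°  [△HJU]
4. ∠JHM = 108°  [cyclic MHJU, opposite ∠H+∠U]
5. ∠HJM = 56°  [△MHJ]
6. ∠HTJ = 91°  [△HTJ]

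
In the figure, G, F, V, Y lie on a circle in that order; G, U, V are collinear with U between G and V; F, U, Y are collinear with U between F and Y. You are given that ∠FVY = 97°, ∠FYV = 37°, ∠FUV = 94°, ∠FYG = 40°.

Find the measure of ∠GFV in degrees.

∠GFV = 103°

1. ∠VFY = 46°  [△FVY]
2. ∠FGV = 37°  [same arc FV]
3. ∠FVG = 40°  [△FUV]
4. ∠GFV = 103°  [△GFV]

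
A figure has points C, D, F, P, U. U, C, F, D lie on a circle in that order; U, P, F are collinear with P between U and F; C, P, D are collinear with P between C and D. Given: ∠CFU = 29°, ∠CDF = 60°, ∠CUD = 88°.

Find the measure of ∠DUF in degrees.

∠DUF = 28°

1. ∠CFD = 92°  [cyclic UCFD, opposite ∠U+∠F]
2. ∠DCF = 28°  [△CFD]
3. ∠DUF = 28°  [same arc FD]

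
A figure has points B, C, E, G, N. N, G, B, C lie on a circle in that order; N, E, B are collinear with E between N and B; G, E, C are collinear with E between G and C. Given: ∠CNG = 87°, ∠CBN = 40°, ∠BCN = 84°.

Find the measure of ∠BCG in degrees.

∠BCG = 31°

1. ∠CBG = 93°  [cyclic NGBC, opposite ∠N+∠B]
2. ∠BNC = 56°  [△NBC]
3. ∠BGC = 56°  [same arc BC]
4. ∠BCG = 31°  [△GBC]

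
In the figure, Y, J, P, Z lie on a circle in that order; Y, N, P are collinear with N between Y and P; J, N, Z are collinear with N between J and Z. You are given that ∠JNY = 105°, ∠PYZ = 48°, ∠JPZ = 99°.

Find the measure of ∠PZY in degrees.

∠PZY = 90°

1. ∠PNZ = 105°  [vertical angles at N]
2. ∠PJZ = 48°  [same arc PZ]
3. ∠JZP = 33°  [△JPZ]
4. ∠YPZ = 42°  [△PNZ]
5. ∠PZY = 90°  [△YPZ]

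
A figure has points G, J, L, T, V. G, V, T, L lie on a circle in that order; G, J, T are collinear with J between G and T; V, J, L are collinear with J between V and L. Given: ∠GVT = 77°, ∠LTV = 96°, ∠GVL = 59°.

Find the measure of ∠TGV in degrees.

1. ∠LGV = 84°  [cyclic GVTL, opposite ∠G+∠T]
2. ∠GLV = 37°  [△GVL]
3. ∠GTV = 37°  [same arc GV]
4. ∠TGV = 66°  [△GVT]

∠TGV = 66°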